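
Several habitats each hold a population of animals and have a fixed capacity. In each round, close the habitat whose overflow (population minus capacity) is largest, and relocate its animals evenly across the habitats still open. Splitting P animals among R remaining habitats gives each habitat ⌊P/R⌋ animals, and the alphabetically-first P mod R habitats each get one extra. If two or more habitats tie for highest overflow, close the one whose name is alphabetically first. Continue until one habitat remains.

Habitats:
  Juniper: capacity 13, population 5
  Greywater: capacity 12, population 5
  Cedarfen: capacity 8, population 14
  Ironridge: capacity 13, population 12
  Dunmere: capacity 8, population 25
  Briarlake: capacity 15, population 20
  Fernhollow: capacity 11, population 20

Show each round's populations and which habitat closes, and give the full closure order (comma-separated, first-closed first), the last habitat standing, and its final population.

Round 1: Briarlake=20 Cedarfen=14 Dunmere=25 Fernhollow=20 Greywater=5 Ironridge=12 Juniper=5 → close Dunmere (overflow 17)
  25÷6 = 4 each, +1 to first 1
Round 2: Briarlake=25 Cedarfen=18 Fernhollow=24 Greywater=9 Ironridge=16 Juniper=9 → close Fernhollow (overflow 13)
  24÷5 = 4 each, +1 to first 4
Round 3: Briarlake=30 Cedarfen=23 Greywater=14 Ironridge=21 Juniper=13 → close Briarlake (overflow 15)
  30÷4 = 7 each, +1 to first 2
Round 4: Cedarfen=31 Greywater=22 Ironridge=28 Juniper=20 → close Cedarfen (overflow 23)
  31÷3 = 10 each, +1 to first 1
Round 5: Greywater=33 Ironridge=38 Juniper=30 → close Ironridge (overflow 25)
  38÷2 = 19 each, +1 to first 0
Round 6: Greywater=52 Juniper=49 → close Greywater (overflow 40)
  52÷1 = 52 each, +1 to first 0

Closure order: Dunmere, Fernhollow, Briarlake, Cedarfen, Ironridge, Greywater
Last habitat: Juniper with 101 animals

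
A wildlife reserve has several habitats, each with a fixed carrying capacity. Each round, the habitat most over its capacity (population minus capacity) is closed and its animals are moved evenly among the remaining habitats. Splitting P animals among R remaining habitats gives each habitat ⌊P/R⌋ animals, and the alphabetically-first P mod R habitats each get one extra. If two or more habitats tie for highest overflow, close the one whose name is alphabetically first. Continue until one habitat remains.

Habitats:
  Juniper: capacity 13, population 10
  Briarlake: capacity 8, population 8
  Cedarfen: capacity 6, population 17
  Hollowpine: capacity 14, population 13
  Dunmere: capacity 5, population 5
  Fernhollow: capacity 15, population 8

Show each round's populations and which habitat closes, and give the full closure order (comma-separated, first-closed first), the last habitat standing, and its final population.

Round 1: Briarlake=8 Cedarfen=17 Dunmere=5 Fernhollow=8 Hollowpine=13 Juniper=10 → close Cedarfen (overflow 11)
  17÷5 = 3 each, +1 to first 2
Round 2: Briarlake=12 Dunmere=9 Fernhollow=11 Hollowpine=16 Juniper=13 → close Briarlake (overflow 4)
  12÷4 = 3 each, +1 to first 0
Round 3: Dunmere=12 Fernhollow=14 Hollowpine=19 Juniper=16 → close Dunmere (overflow 7)
  12÷3 = 4 each, +1 to first 0
Round 4: Fernhollow=18 Hollowpine=23 Juniper=20 → close Hollowpine (overflow 9)
  23÷2 = 11 each, +1 to first 1
Round 5: Fernhollow=30 Juniper=31 → close Juniper (overflow 18)
  31÷1 = 31 each, +1 to first 0

Closure order: Cedarfen, Briarlake, Dunmere, Hollowpine, Juniper
Last habitat: Fernhollow with 61 animals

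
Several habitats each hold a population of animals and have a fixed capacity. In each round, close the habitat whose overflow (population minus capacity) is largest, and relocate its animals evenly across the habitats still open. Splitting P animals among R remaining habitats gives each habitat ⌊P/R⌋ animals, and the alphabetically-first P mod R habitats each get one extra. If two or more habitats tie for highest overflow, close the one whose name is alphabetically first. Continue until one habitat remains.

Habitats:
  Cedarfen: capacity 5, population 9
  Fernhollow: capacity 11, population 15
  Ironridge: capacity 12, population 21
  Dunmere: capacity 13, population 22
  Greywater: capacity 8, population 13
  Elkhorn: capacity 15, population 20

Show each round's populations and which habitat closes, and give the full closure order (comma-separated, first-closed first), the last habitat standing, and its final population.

Round 1: Cedarfen=9 Dunmere=22 Elkhorn=20 Fernhollow=15 Greywater=13 Ironridge=21 → close Dunmere (overflow 9)
  22÷5 = 4 each, +1 to first 2
Round 2: Cedarfen=14 Elkhorn=25 Fernhollow=19 Greywater=17 Ironridge=25 → close Ironridge (overflow 13)
  25÷4 = 6 each, +1 to first 1
Round 3: Cedarfen=21 Elkhorn=31 Fernhollow=25 Greywater=23 → close Cedarfen (overflow 16)
  21÷3 = 7 each, +1 to first 0
Round 4: Elkhorn=38 Fernhollow=32 Greywater=30 → close Elkhorn (overflow 23)
  38÷2 = 19 each, +1 to first 0
Round 5: Fernhollow=51 Greywater=49 → close Greywater (overflow 41)
  49÷1 = 49 each, +1 to first 0

Closure order: Dunmere, Ironridge, Cedarfen, Elkhorn, Greywater
Last habitat: Fernhollow with 100 animals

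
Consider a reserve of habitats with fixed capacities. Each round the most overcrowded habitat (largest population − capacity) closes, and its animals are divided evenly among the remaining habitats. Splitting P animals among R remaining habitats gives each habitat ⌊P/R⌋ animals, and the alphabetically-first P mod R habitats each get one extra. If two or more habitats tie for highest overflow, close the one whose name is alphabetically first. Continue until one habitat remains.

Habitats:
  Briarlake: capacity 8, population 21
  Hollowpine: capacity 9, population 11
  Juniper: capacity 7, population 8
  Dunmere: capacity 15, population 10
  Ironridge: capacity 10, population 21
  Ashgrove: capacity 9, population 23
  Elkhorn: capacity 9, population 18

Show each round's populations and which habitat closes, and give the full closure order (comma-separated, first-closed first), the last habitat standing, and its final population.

Closure order: Ashgrove, Briarlake, Ironridge, Elkhorn, Hollowpine, Juniper
Last habitat: Dunmere with 112 animals

Round 1: Ashgrove=23 Briarlake=21 Dunmere=10 Elkhorn=18 Hollowpine=11 Ironridge=21 Juniper=8 → close Ashgrove (overflow 14)
  23÷6 = 3 each, +1 to first 5
Round 2: Briarlake=25 Dunmere=14 Elkhorn=22 Hollowpine=15 Ironridge=25 Juniper=11 → close Briarlake (overflow 17)
  25÷5 = 5 each, +1 to first 0
Round 3: Dunmere=19 Elkhorn=27 Hollowpine=20 Ironridge=30 Juniper=16 → close Ironridge (overflow 20)
  30÷4 = 7 each, +1 to first 2
Round 4: Dunmere=27 Elkhorn=35 Hollowpine=27 Juniper=23 → close Elkhorn (overflow 26)
  35÷3 = 11 each, +1 to first 2
Round 5: Dunmere=39 Hollowpine=39 Juniper=34 → close Hollowpine (overflow 30)
  39÷2 = 19 each, +1 to first 1
Round 6: Dunmere=59 Juniper=53 → close Juniper (overflow 46)
  53÷1 = 53 each, +1 to first 0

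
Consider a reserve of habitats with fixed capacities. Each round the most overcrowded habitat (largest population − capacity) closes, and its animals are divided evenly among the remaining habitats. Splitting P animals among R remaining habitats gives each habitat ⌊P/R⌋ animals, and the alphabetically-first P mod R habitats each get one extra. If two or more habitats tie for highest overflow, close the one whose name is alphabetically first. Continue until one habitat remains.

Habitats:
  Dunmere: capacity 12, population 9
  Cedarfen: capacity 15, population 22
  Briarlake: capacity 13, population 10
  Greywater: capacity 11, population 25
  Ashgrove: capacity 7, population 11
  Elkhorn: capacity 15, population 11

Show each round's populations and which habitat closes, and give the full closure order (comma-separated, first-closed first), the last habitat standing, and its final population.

Closure order: Greywater, Cedarfen, Ashgrove, Briarlake, Dunmere
Last habitat: Elkhorn with 88 animals

Round 1: Ashgrove=11 Briarlake=10 Cedarfen=22 Dunmere=9 Elkhorn=11 Greywater=25 → close Greywater (overflow 14)
  25÷5 = 5 each, +1 to first 0
Round 2: Ashgrove=16 Briarlake=15 Cedarfen=27 Dunmere=14 Elkhorn=16 → close Cedarfen (overflow 12)
  27÷4 = 6 each, +1 to first 3
Round 3: Ashgrove=23 Briarlake=22 Dunmere=21 Elkhorn=22 → close Ashgrove (overflow 16)
  23÷3 = 7 each, +1 to first 2
Round 4: Briarlake=30 Dunmere=29 Elkhorn=29 → close Briarlake (overflow 17)
  30÷2 = 15 each, +1 to first 0
Round 5: Dunmere=44 Elkhorn=44 → close Dunmere (overflow 32)
  44÷1 = 44 each, +1 to first 0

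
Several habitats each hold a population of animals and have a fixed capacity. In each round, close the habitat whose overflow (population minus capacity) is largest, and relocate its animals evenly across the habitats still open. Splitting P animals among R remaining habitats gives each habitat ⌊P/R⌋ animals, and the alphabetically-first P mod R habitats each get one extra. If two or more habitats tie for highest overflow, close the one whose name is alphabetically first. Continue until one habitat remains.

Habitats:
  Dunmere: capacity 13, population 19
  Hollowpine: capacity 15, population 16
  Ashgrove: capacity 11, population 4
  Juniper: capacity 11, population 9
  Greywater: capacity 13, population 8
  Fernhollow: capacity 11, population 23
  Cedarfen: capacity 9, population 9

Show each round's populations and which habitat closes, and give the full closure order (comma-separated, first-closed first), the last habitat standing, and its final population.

Closure order: Fernhollow, Dunmere, Cedarfen, Hollowpine, Greywater, Ashgrove
Last habitat: Juniper with 88 animals

Round 1: Ashgrove=4 Cedarfen=9 Dunmere=19 Fernhollow=23 Greywater=8 Hollowpine=16 Juniper=9 → close Fernhollow (overflow 12)
  23÷6 = 3 each, +1 to first 5
Round 2: Ashgrove=8 Cedarfen=13 Dunmere=23 Greywater=12 Hollowpine=20 Juniper=12 → close Dunmere (overflow 10)
  23÷5 = 4 each, +1 to first 3
Round 3: Ashgrove=13 Cedarfen=18 Greywater=17 Hollowpine=24 Juniper=16 → close Cedarfen (overflow 9)
  18÷4 = 4 each, +1 to first 2
Round 4: Ashgrove=18 Greywater=22 Hollowpine=28 Juniper=20 → close Hollowpine (overflow 13)
  28÷3 = 9 each, +1 to first 1
Round 5: Ashgrove=28 Greywater=31 Juniper=29 → close Greywater (overflow 18)
  31÷2 = 15 each, +1 to first 1
Round 6: Ashgrove=44 Juniper=44 → close Ashgrove (overflow 33)
  44÷1 = 44 each, +1 to first 0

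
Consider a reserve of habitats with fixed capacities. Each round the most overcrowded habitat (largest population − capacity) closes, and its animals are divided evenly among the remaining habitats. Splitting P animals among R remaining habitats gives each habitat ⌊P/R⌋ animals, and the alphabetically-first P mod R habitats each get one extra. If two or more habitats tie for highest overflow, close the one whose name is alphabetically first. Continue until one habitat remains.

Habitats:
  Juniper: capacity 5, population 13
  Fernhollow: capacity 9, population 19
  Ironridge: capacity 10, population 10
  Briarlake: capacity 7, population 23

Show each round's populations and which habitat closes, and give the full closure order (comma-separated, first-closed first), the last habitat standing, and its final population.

Round 1: Briarlake=23 Fernhollow=19 Ironridge=10 Juniper=13 → close Briarlake (overflow 16)
  23÷3 = 7 each, +1 to first 2
Round 2: Fernhollow=27 Ironridge=18 Juniper=20 → close Fernhollow (overflow 18)
  27÷2 = 13 each, +1 to first 1
Round 3: Ironridge=32 Juniper=33 → close Juniper (overflow 28)
  33÷1 = 33 each, +1 to first 0

Closure order: Briarlake, Fernhollow, Juniper
Last habitat: Ironridge with 65 animals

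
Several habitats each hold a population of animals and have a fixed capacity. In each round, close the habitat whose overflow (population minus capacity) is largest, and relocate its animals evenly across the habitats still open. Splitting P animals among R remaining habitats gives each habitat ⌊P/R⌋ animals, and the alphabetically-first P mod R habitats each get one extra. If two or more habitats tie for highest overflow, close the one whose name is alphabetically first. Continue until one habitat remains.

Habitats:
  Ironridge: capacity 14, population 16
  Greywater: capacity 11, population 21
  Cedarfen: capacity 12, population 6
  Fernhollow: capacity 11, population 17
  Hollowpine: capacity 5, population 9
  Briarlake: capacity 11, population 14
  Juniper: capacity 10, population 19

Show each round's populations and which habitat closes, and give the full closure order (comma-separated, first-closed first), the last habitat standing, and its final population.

Round 1: Briarlake=14 Cedarfen=6 Fernhollow=17 Greywater=21 Hollowpine=9 Ironridge=16 Juniper=19 → close Greywater (overflow 10)
  21÷6 = 3 each, +1 to first 3
Round 2: Briarlake=18 Cedarfen=10 Fernhollow=21 Hollowpine=12 Ironridge=19 Juniper=22 → close Juniper (overflow 12)
  22÷5 = 4 each, +1 to first 2
Round 3: Briarlake=23 Cedarfen=15 Fernhollow=25 Hollowpine=16 Ironridge=23 → close Fernhollow (overflow 14)
  25÷4 = 6 each, +1 to first 1
Round 4: Briarlake=30 Cedarfen=21 Hollowpine=22 Ironridge=29 → close Briarlake (overflow 19)
  30÷3 = 10 each, +1 to first 0
Round 5: Cedarfen=31 Hollowpine=32 Ironridge=39 → close Hollowpine (overflow 27)
  32÷2 = 16 each, +1 to first 0
Round 6: Cedarfen=47 Ironridge=55 → close Ironridge (overflow 41)
  55÷1 = 55 each, +1 to first 0

Closure order: Greywater, Juniper, Fernhollow, Briarlake, Hollowpine, Ironridge
Last habitat: Cedarfen with 102 animals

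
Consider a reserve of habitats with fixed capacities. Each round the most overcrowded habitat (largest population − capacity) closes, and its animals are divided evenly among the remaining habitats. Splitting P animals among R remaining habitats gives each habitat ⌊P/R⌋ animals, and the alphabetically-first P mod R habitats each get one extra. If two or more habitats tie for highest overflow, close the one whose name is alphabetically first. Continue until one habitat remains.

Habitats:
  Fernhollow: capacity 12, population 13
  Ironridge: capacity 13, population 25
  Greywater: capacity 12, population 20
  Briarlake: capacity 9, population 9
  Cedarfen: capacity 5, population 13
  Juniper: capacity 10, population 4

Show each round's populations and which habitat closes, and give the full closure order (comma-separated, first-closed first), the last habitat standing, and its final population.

Round 1: Briarlake=9 Cedarfen=13 Fernhollow=13 Greywater=20 Ironridge=25 Juniper=4 → close Ironridge (overflow 12)
  25÷5 = 5 each, +1 to first 0
Round 2: Briarlake=14 Cedarfen=18 Fernhollow=18 Greywater=25 Juniper=9 → close Cedarfen (overflow 13)
  18÷4 = 4 each, +1 to first 2
Round 3: Briarlake=19 Fernhollow=23 Greywater=29 Juniper=13 → close Greywater (overflow 17)
  29÷3 = 9 each, +1 to first 2
Round 4: Briarlake=29 Fernhollow=33 Juniper=22 → close Fernhollow (overflow 21)
  33÷2 = 16 each, +1 to first 1
Round 5: Briarlake=46 Juniper=38 → close Briarlake (overflow 37)
  46÷1 = 46 each, +1 to first 0

Closure order: Ironridge, Cedarfen, Greywater, Fernhollow, Briarlake
Last habitat: Juniper with 84 animals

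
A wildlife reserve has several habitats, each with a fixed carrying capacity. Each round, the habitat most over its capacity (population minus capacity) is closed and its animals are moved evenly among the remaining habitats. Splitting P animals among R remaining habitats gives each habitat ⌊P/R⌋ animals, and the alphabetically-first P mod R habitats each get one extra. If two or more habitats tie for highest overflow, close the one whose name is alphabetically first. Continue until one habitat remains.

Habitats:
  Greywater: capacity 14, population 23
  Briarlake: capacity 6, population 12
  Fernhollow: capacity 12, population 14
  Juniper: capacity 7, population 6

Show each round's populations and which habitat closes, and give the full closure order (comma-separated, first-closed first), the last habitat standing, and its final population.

Round 1: Briarlake=12 Fernhollow=14 Greywater=23 Juniper=6 → close Greywater (overflow 9)
  23÷3 = 7 each, +1 to first 2
Round 2: Briarlake=20 Fernhollow=22 Juniper=13 → close Briarlake (overflow 14)
  20÷2 = 10 each, +1 to first 0
Round 3: Fernhollow=32 Juniper=23 → close Fernhollow (overflow 20)
  32÷1 = 32 each, +1 to first 0

Closure order: Greywater, Briarlake, Fernhollow
Last habitat: Juniper with 55 animals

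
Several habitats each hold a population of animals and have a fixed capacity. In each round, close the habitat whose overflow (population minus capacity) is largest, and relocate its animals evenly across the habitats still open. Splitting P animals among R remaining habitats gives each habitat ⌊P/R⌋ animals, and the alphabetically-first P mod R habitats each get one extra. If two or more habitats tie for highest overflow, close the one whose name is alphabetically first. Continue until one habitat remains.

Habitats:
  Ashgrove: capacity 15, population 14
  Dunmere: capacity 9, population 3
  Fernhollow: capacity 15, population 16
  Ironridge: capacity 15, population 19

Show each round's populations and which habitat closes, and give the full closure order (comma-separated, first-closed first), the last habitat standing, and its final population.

Round 1: Ashgrove=14 Dunmere=3 Fernhollow=16 Ironridge=19 → close Ironridge (overflow 4)
  19÷3 = 6 each, +1 to first 1
Round 2: Ashgrove=21 Dunmere=9 Fernhollow=22 → close Fernhollow (overflow 7)
  22÷2 = 11 each, +1 to first 0
Round 3: Ashgrove=32 Dunmere=20 → close Ashgrove (overflow 17)
  32÷1 = 32 each, +1 to first 0

Closure order: Ironridge, Fernhollow, Ashgrove
Last habitat: Dunmere with 52 animals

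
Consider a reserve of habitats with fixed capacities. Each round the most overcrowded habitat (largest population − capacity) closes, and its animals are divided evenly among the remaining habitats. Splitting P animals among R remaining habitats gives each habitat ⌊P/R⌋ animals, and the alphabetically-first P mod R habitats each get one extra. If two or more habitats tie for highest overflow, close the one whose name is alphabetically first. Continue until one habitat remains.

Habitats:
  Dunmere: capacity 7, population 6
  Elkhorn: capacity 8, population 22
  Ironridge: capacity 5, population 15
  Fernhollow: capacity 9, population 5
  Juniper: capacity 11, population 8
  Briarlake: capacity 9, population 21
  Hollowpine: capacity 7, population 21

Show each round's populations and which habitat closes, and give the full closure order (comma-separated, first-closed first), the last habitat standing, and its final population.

Closure order: Elkhorn, Hollowpine, Briarlake, Ironridge, Dunmere, Fernhollow
Last habitat: Juniper with 98 animals

Round 1: Briarlake=21 Dunmere=6 Elkhorn=22 Fernhollow=5 Hollowpine=21 Ironridge=15 Juniper=8 → close Elkhorn (overflow 14)
  22÷6 = 3 each, +1 to first 4
Round 2: Briarlake=25 Dunmere=10 Fernhollow=9 Hollowpine=25 Ironridge=18 Juniper=11 → close Hollowpine (overflow 18)
  25÷5 = 5 each, +1 to first 0
Round 3: Briarlake=30 Dunmere=15 Fernhollow=14 Ironridge=23 Juniper=16 → close Briarlake (overflow 21)
  30÷4 = 7 each, +1 to first 2
Round 4: Dunmere=23 Fernhollow=22 Ironridge=30 Juniper=23 → close Ironridge (overflow 25)
  30÷3 = 10 each, +1 to first 0
Round 5: Dunmere=33 Fernhollow=32 Juniper=33 → close Dunmere (overflow 26)
  33÷2 = 16 each, +1 to first 1
Round 6: Fernhollow=49 Juniper=49 → close Fernhollow (overflow 40)
  49÷1 = 49 each, +1 to first 0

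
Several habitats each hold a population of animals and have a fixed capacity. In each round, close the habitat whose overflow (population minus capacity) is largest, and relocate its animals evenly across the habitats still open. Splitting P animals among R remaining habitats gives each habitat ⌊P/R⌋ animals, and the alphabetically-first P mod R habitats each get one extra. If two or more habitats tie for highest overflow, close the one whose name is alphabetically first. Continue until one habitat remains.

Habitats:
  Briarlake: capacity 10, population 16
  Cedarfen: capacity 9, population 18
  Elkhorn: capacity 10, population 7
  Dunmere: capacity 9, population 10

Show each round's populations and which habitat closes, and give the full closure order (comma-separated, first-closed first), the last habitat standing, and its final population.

Closure order: Cedarfen, Briarlake, Dunmere
Last habitat: Elkhorn with 51 animals

Round 1: Briarlake=16 Cedarfen=18 Dunmere=10 Elkhorn=7 → close Cedarfen (overflow 9)
  18÷3 = 6 each, +1 to first 0
Round 2: Briarlake=22 Dunmere=16 Elkhorn=13 → close Briarlake (overflow 12)
  22÷2 = 11 each, +1 to first 0
Round 3: Dunmere=27 Elkhorn=24 → close Dunmere (overflow 18)
  27÷1 = 27 each, +1 to first 0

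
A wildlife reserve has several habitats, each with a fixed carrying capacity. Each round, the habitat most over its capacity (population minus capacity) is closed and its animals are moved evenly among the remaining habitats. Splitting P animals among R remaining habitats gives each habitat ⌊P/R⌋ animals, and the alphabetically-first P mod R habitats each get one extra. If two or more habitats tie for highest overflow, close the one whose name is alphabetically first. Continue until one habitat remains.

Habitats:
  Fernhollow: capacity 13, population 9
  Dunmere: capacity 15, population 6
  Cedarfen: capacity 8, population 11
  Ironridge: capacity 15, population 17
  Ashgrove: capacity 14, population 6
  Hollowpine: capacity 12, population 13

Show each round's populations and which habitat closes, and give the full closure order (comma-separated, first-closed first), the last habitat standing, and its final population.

Round 1: Ashgrove=6 Cedarfen=11 Dunmere=6 Fernhollow=9 Hollowpine=13 Ironridge=17 → close Cedarfen (overflow 3)
  11÷5 = 2 each, +1 to first 1
Round 2: Ashgrove=9 Dunmere=8 Fernhollow=11 Hollowpine=15 Ironridge=19 → close Ironridge (overflow 4)
  19÷4 = 4 each, +1 to first 3
Round 3: Ashgrove=14 Dunmere=13 Fernhollow=16 Hollowpine=19 → close Hollowpine (overflow 7)
  19÷3 = 6 each, +1 to first 1
Round 4: Ashgrove=21 Dunmere=19 Fernhollow=22 → close Fernhollow (overflow 9)
  22÷2 = 11 each, +1 to first 0
Round 5: Ashgrove=32 Dunmere=30 → close Ashgrove (overflow 18)
  32÷1 = 32 each, +1 to first 0

Closure order: Cedarfen, Ironridge, Hollowpine, Fernhollow, Ashgrove
Last habitat: Dunmere with 62 animals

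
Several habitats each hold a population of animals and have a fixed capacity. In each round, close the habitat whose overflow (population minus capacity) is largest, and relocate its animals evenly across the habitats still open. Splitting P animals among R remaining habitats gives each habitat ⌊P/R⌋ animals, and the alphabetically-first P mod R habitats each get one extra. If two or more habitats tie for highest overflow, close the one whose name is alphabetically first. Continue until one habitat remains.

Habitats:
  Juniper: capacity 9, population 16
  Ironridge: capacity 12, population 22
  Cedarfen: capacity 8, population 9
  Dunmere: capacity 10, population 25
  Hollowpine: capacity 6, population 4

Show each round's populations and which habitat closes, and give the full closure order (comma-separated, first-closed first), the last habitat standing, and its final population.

Closure order: Dunmere, Ironridge, Juniper, Cedarfen
Last habitat: Hollowpine with 76 animals

Round 1: Cedarfen=9 Dunmere=25 Hollowpine=4 Ironridge=22 Juniper=16 → close Dunmere (overflow 15)
  25÷4 = 6 each, +1 to first 1
Round 2: Cedarfen=16 Hollowpine=10 Ironridge=28 Juniper=22 → close Ironridge (overflow 16)
  28÷3 = 9 each, +1 to first 1
Round 3: Cedarfen=26 Hollowpine=19 Juniper=31 → close Juniper (overflow 22)
  31÷2 = 15 each, +1 to first 1
Round 4: Cedarfen=42 Hollowpine=34 → close Cedarfen (overflow 34)
  42÷1 = 42 each, +1 to first 0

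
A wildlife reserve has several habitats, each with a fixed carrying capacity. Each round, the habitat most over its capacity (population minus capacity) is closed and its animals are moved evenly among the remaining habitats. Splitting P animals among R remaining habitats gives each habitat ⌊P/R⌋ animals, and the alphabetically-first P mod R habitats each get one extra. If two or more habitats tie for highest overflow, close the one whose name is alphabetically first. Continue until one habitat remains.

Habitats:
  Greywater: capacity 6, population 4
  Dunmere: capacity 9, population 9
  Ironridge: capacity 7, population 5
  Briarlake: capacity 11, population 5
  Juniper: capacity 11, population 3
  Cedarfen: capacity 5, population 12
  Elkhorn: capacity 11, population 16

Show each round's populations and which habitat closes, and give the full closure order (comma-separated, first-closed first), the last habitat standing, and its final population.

Closure order: Cedarfen, Elkhorn, Dunmere, Greywater, Ironridge, Briarlake
Last habitat: Juniper with 54 animals

Round 1: Briarlake=5 Cedarfen=12 Dunmere=9 Elkhorn=16 Greywater=4 Ironridge=5 Juniper=3 → close Cedarfen (overflow 7)
  12÷6 = 2 each, +1 to first 0
Round 2: Briarlake=7 Dunmere=11 Elkhorn=18 Greywater=6 Ironridge=7 Juniper=5 → close Elkhorn (overflow 7)
  18÷5 = 3 each, +1 to first 3
Round 3: Briarlake=11 Dunmere=15 Greywater=10 Ironridge=10 Juniper=8 → close Dunmere (overflow 6)
  15÷4 = 3 each, +1 to first 3
Round 4: Briarlake=15 Greywater=14 Ironridge=14 Juniper=11 → close Greywater (overflow 8)
  14÷3 = 4 each, +1 to first 2
Round 5: Briarlake=20 Ironridge=19 Juniper=15 → close Ironridge (overflow 12)
  19÷2 = 9 each, +1 to first 1
Round 6: Briarlake=30 Juniper=24 → close Briarlake (overflow 19)
  30÷1 = 30 each, +1 to first 0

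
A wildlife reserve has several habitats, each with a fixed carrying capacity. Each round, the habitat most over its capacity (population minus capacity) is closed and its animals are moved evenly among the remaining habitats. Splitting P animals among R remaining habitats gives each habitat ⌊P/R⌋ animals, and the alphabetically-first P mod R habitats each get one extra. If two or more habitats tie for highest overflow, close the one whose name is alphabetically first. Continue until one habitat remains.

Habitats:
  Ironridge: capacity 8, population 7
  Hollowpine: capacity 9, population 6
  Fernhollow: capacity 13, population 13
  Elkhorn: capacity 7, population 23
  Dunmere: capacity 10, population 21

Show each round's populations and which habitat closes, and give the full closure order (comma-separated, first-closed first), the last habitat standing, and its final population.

Closure order: Elkhorn, Dunmere, Fernhollow, Ironridge
Last habitat: Hollowpine with 70 animals

Round 1: Dunmere=21 Elkhorn=23 Fernhollow=13 Hollowpine=6 Ironridge=7 → close Elkhorn (overflow 16)
  23÷4 = 5 each, +1 to first 3
Round 2: Dunmere=27 Fernhollow=19 Hollowpine=12 Ironridge=12 → close Dunmere (overflow 17)
  27÷3 = 9 each, +1 to first 0
Round 3: Fernhollow=28 Hollowpine=21 Ironridge=21 → close Fernhollow (overflow 15)
  28÷2 = 14 each, +1 to first 0
Round 4: Hollowpine=35 Ironridge=35 → close Ironridge (overflow 27)
  35÷1 = 35 each, +1 to first 0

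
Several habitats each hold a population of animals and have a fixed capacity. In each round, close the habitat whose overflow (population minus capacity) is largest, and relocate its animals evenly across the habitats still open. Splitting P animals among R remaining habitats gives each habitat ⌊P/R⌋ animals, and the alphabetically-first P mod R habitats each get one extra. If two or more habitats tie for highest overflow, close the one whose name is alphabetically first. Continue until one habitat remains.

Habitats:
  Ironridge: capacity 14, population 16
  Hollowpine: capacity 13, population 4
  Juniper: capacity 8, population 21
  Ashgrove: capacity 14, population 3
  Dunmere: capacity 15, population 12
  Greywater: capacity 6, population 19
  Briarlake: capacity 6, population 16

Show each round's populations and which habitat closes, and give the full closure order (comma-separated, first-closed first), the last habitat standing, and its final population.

Round 1: Ashgrove=3 Briarlake=16 Dunmere=12 Greywater=19 Hollowpine=4 Ironridge=16 Juniper=21 → close Greywater (overflow 13)
  19÷6 = 3 each, +1 to first 1
Round 2: Ashgrove=7 Briarlake=19 Dunmere=15 Hollowpine=7 Ironridge=19 Juniper=24 → close Juniper (overflow 16)
  24÷5 = 4 each, +1 to first 4
Round 3: Ashgrove=12 Briarlake=24 Dunmere=20 Hollowpine=12 Ironridge=23 → close Briarlake (overflow 18)
  24÷4 = 6 each, +1 to first 0
Round 4: Ashgrove=18 Dunmere=26 Hollowpine=18 Ironridge=29 → close Ironridge (overflow 15)
  29÷3 = 9 each, +1 to first 2
Round 5: Ashgrove=28 Dunmere=36 Hollowpine=27 → close Dunmere (overflow 21)
  36÷2 = 18 each, +1 to first 0
Round 6: Ashgrove=46 Hollowpine=45 → close Ashgrove (overflow 32)
  46÷1 = 46 each, +1 to first 0

Closure order: Greywater, Juniper, Briarlake, Ironridge, Dunmere, Ashgrove
Last habitat: Hollowpine with 91 animals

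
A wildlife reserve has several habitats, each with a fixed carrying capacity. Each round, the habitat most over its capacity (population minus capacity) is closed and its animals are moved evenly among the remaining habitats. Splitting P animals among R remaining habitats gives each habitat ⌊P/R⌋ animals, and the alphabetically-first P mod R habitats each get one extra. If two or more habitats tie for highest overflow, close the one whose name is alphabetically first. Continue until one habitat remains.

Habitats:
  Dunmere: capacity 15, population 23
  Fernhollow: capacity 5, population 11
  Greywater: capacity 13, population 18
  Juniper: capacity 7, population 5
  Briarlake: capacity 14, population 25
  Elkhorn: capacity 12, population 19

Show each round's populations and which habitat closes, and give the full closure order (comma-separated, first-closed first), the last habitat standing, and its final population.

Round 1: Briarlake=25 Dunmere=23 Elkhorn=19 Fernhollow=11 Greywater=18 Juniper=5 → close Briarlake (overflow 11)
  25÷5 = 5 each, +1 to first 0
Round 2: Dunmere=28 Elkhorn=24 Fernhollow=16 Greywater=23 Juniper=10 → close Dunmere (overflow 13)
  28÷4 = 7 each, +1 to first 0
Round 3: Elkhorn=31 Fernhollow=23 Greywater=30 Juniper=17 → close Elkhorn (overflow 19)
  31÷3 = 10 each, +1 to first 1
Round 4: Fernhollow=34 Greywater=40 Juniper=27 → close Fernhollow (overflow 29)
  34÷2 = 17 each, +1 to first 0
Round 5: Greywater=57 Juniper=44 → close Greywater (overflow 44)
  57÷1 = 57 each, +1 to first 0

Closure order: Briarlake, Dunmere, Elkhorn, Fernhollow, Greywater
Last habitat: Juniper with 101 animals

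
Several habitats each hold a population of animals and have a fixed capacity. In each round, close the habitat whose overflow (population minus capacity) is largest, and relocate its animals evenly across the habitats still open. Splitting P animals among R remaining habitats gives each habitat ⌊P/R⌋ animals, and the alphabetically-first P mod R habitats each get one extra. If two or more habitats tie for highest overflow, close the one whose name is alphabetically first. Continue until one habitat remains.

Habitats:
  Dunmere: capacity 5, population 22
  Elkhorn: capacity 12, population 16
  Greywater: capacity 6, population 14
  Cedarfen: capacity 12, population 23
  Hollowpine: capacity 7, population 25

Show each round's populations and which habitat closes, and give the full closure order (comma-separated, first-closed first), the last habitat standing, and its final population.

Closure order: Hollowpine, Dunmere, Cedarfen, Greywater
Last habitat: Elkhorn with 100 animals

Round 1: Cedarfen=23 Dunmere=22 Elkhorn=16 Greywater=14 Hollowpine=25 → close Hollowpine (overflow 18)
  25÷4 = 6 each, +1 to first 1
Round 2: Cedarfen=30 Dunmere=28 Elkhorn=22 Greywater=20 → close Dunmere (overflow 23)
  28÷3 = 9 each, +1 to first 1
Round 3: Cedarfen=40 Elkhorn=31 Greywater=29 → close Cedarfen (overflow 28)
  40÷2 = 20 each, +1 to first 0
Round 4: Elkhorn=51 Greywater=49 → close Greywater (overflow 43)
  49÷1 = 49 each, +1 to first 0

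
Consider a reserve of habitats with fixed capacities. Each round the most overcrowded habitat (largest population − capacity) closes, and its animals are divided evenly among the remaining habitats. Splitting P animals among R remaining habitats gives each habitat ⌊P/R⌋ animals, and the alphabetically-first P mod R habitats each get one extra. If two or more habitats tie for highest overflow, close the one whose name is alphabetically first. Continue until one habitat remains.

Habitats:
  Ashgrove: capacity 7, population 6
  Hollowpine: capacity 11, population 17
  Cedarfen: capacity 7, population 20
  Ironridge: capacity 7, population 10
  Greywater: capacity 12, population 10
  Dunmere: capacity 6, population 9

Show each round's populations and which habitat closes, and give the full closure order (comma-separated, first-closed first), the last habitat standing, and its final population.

Round 1: Ashgrove=6 Cedarfen=20 Dunmere=9 Greywater=10 Hollowpine=17 Ironridge=10 → close Cedarfen (overflow 13)
  20÷5 = 4 each, +1 to first 0
Round 2: Ashgrove=10 Dunmere=13 Greywater=14 Hollowpine=21 Ironridge=14 → close Hollowpine (overflow 10)
  21÷4 = 5 each, +1 to first 1
Round 3: Ashgrove=16 Dunmere=18 Greywater=19 Ironridge=19 → close Dunmere (overflow 12)
  18÷3 = 6 each, +1 to first 0
Round 4: Ashgrove=22 Greywater=25 Ironridge=25 → close Ironridge (overflow 18)
  25÷2 = 12 each, +1 to first 1
Round 5: Ashgrove=35 Greywater=37 → close Ashgrove (overflow 28)
  35÷1 = 35 each, +1 to first 0

Closure order: Cedarfen, Hollowpine, Dunmere, Ironridge, Ashgrove
Last habitat: Greywater with 72 animals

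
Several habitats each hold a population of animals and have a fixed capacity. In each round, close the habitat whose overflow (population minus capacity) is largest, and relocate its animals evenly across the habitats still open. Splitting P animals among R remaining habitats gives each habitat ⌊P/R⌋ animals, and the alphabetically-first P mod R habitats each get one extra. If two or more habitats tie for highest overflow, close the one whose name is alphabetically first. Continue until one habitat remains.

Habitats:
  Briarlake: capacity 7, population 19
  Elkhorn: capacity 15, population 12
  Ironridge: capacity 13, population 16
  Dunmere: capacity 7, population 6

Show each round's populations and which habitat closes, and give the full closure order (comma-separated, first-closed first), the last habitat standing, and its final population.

Closure order: Briarlake, Ironridge, Dunmere
Last habitat: Elkhorn with 53 animals

Round 1: Briarlake=19 Dunmere=6 Elkhorn=12 Ironridge=16 → close Briarlake (overflow 12)
  19÷3 = 6 each, +1 to first 1
Round 2: Dunmere=13 Elkhorn=18 Ironridge=22 → close Ironridge (overflow 9)
  22÷2 = 11 each, +1 to first 0
Round 3: Dunmere=24 Elkhorn=29 → close Dunmere (overflow 17)
  24÷1 = 24 each, +1 to first 0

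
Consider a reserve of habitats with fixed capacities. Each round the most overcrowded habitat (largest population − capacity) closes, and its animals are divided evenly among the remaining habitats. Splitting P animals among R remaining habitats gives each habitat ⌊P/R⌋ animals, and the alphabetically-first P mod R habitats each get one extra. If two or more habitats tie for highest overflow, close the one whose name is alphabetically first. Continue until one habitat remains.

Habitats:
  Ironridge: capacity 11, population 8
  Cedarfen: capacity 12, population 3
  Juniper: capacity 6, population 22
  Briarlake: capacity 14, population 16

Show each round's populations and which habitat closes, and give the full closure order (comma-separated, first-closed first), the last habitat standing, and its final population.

Round 1: Briarlake=16 Cedarfen=3 Ironridge=8 Juniper=22 → close Juniper (overflow 16)
  22÷3 = 7 each, +1 to first 1
Round 2: Briarlake=24 Cedarfen=10 Ironridge=15 → close Briarlake (overflow 10)
  24÷2 = 12 each, +1 to first 0
Round 3: Cedarfen=22 Ironridge=27 → close Ironridge (overflow 16)
  27÷1 = 27 each, +1 to first 0

Closure order: Juniper, Briarlake, Ironridge
Last habitat: Cedarfen with 49 animals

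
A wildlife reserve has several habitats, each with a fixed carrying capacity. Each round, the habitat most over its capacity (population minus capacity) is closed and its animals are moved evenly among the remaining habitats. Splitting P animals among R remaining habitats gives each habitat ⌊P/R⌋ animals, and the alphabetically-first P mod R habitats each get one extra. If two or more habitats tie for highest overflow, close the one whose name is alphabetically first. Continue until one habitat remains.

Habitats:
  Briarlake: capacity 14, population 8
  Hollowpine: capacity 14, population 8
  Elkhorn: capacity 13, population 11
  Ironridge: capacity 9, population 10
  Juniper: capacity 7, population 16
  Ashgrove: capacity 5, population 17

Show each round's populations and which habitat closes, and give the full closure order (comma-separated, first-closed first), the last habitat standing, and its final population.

Round 1: Ashgrove=17 Briarlake=8 Elkhorn=11 Hollowpine=8 Ironridge=10 Juniper=16 → close Ashgrove (overflow 12)
  17÷5 = 3 each, +1 to first 2
Round 2: Briarlake=12 Elkhorn=15 Hollowpine=11 Ironridge=13 Juniper=19 → close Juniper (overflow 12)
  19÷4 = 4 each, +1 to first 3
Round 3: Briarlake=17 Elkhorn=20 Hollowpine=16 Ironridge=17 → close Ironridge (overflow 8)
  17÷3 = 5 each, +1 to first 2
Round 4: Briarlake=23 Elkhorn=26 Hollowpine=21 → close Elkhorn (overflow 13)
  26÷2 = 13 each, +1 to first 0
Round 5: Briarlake=36 Hollowpine=34 → close Briarlake (overflow 22)
  36÷1 = 36 each, +1 to first 0

Closure order: Ashgrove, Juniper, Ironridge, Elkhorn, Briarlake
Last habitat: Hollowpine with 70 animals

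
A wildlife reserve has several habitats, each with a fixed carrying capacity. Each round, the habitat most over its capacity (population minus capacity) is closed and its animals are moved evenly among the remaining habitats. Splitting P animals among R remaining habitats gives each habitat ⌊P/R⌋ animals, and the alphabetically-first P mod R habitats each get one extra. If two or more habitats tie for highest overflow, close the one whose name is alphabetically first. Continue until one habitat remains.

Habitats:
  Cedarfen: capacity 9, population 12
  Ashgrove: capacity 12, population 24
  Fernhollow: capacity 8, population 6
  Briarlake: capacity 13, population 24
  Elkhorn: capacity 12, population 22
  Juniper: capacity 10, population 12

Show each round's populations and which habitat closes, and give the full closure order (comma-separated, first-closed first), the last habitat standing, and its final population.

Closure order: Ashgrove, Briarlake, Elkhorn, Cedarfen, Juniper
Last habitat: Fernhollow with 100 animals

Round 1: Ashgrove=24 Briarlake=24 Cedarfen=12 Elkhorn=22 Fernhollow=6 Juniper=12 → close Ashgrove (overflow 12)
  24÷5 = 4 each, +1 to first 4
Round 2: Briarlake=29 Cedarfen=17 Elkhorn=27 Fernhollow=11 Juniper=16 → close Briarlake (overflow 16)
  29÷4 = 7 each, +1 to first 1
Round 3: Cedarfen=25 Elkhorn=34 Fernhollow=18 Juniper=23 → close Elkhorn (overflow 22)
  34÷3 = 11 each, +1 to first 1
Round 4: Cedarfen=37 Fernhollow=29 Juniper=34 → close Cedarfen (overflow 28)
  37÷2 = 18 each, +1 to first 1
Round 5: Fernhollow=48 Juniper=52 → close Juniper (overflow 42)
  52÷1 = 52 each, +1 to first 0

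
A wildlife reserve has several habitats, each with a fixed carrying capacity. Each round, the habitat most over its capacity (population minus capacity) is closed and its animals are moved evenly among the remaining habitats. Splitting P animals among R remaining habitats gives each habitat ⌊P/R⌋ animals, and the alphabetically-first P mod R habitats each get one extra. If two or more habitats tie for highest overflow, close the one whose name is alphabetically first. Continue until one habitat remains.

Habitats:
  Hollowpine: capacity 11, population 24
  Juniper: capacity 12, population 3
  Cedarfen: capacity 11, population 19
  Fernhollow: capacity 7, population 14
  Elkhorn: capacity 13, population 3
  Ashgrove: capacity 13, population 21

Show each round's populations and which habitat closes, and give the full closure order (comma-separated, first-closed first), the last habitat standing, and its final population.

Closure order: Hollowpine, Ashgrove, Cedarfen, Fernhollow, Elkhorn
Last habitat: Juniper with 84 animals

Round 1: Ashgrove=21 Cedarfen=19 Elkhorn=3 Fernhollow=14 Hollowpine=24 Juniper=3 → close Hollowpine (overflow 13)
  24÷5 = 4 each, +1 to first 4
Round 2: Ashgrove=26 Cedarfen=24 Elkhorn=8 Fernhollow=19 Juniper=7 → close Ashgrove (overflow 13)
  26÷4 = 6 each, +1 to first 2
Round 3: Cedarfen=31 Elkhorn=15 Fernhollow=25 Juniper=13 → close Cedarfen (overflow 20)
  31÷3 = 10 each, +1 to first 1
Round 4: Elkhorn=26 Fernhollow=35 Juniper=23 → close Fernhollow (overflow 28)
  35÷2 = 17 each, +1 to first 1
Round 5: Elkhorn=44 Juniper=40 → close Elkhorn (overflow 31)
  44÷1 = 44 each, +1 to first 0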